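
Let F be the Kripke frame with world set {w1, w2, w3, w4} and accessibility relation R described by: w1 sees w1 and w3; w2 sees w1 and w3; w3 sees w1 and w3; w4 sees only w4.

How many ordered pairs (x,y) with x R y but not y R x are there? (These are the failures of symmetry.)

Enumerating: (w2,w1), (w2,w3).

2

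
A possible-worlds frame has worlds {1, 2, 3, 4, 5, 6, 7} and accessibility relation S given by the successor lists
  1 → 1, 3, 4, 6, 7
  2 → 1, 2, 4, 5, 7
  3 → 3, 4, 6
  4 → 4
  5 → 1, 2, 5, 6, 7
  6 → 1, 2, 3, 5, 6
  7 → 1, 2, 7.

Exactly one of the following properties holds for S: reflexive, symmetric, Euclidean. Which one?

Reflexive: yes — every world is S-related to itself.
Symmetric: no — 1 S 3 but not 3 S 1.
Euclidean: no — 1 S 3 and 1 S 7, but not 3 S 7.
Only reflexive holds.

reflexive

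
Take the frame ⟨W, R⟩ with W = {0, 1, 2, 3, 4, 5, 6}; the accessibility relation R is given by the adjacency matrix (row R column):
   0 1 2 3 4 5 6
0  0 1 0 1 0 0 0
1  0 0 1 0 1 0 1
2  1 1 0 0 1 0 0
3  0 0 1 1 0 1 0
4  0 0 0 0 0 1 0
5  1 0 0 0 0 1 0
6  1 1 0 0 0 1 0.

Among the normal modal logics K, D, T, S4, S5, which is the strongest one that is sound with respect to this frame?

Serial (axiom D): yes — every world has a successor (e.g. 0 R 1).
Reflexive (axiom T): no — 0 is not related to itself.
Transitive (axiom 4): no — 0 R 1 and 1 R 2, but not 0 R 2.
Euclidean (axiom 5): no — 0 R 1 and 0 R 3, but not 1 R 3.
So F validates K, D; T would additionally require R to be reflexive. The strongest is D.

D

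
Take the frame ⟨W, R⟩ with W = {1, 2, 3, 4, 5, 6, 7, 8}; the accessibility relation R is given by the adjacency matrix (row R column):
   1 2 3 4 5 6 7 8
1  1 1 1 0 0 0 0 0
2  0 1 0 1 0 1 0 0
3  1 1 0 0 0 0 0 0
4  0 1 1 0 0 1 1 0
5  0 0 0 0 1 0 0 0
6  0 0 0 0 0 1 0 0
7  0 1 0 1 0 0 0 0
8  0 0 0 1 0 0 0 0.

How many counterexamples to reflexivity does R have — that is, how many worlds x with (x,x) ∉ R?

Enumerating: 3, 4, 7, 8.

4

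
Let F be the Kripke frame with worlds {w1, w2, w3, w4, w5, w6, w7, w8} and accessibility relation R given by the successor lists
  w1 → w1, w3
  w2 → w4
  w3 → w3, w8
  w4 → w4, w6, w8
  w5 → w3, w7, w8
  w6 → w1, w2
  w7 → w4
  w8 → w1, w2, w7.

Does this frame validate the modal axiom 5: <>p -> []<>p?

The schema 5 characterises exactly the Euclidean frames.
Euclidean: no — w4 R w6 and w4 R w8, but not w6 R w8.

No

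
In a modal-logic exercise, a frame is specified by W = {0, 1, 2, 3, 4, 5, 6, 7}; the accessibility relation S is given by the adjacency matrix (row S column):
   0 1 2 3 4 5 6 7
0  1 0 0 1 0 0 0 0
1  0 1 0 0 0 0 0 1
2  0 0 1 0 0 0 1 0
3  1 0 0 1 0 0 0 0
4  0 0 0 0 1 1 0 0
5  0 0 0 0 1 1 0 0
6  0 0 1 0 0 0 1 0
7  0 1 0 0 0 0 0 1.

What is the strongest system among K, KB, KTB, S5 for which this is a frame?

S5

Symmetric (axiom B): yes — every pair in S has its reverse in S.
Reflexive (axiom T): yes — every world is S-related to itself.
Euclidean (axiom 5): yes — any two successors of a common world are S-related.
So F validates K, KB, KTB, S5. The strongest is S5.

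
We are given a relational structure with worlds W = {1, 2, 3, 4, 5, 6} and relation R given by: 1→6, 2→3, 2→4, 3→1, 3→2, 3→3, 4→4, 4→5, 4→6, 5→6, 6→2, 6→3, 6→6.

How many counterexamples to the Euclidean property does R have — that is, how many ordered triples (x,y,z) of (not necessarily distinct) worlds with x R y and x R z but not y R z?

Enumerating: (2,3,4), (2,4,3), (3,1,1), (3,1,2), (3,1,3), (3,2,1), (3,2,2), (4,5,4), (4,5,5), (4,6,4), (4,6,5), (6,2,2), (6,2,6), (6,3,6).

14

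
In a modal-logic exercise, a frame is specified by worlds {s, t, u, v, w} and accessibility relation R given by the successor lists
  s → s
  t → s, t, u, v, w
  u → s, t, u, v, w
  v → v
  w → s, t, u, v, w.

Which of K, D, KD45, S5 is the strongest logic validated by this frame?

Serial (axiom D): yes — every world has a successor (e.g. s R s).
Euclidean (axiom 5): no — t R s and t R u, but not s R u.
Transitive (axiom 4): yes — every two-step R-path is closed by a direct edge.
Reflexive (axiom T): yes — every world is R-related to itself.
So F validates K, D; KD45 would additionally require R to be Euclidean. The strongest is D.

D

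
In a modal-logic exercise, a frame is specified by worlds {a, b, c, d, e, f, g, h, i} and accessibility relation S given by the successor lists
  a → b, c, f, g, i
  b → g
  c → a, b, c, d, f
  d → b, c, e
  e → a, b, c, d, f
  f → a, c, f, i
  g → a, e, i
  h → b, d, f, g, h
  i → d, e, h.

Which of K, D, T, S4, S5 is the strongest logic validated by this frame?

Serial (axiom D): yes — every world has a successor (e.g. a S b).
Reflexive (axiom T): no — a is not related to itself.
Transitive (axiom 4): no — a S c and c S d, but not a S d.
Euclidean (axiom 5): no — a S b and a S c, but not b S c.
So F validates K, D; T would additionally require S to be reflexive. The strongest is D.

D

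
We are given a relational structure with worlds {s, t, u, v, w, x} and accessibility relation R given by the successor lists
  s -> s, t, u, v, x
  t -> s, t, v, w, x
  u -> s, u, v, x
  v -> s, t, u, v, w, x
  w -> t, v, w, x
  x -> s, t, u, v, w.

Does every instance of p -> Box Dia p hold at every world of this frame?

Axiom B corresponds to the accessibility relation being symmetric.
Symmetric: yes — every pair in R has its reverse in R.

Yes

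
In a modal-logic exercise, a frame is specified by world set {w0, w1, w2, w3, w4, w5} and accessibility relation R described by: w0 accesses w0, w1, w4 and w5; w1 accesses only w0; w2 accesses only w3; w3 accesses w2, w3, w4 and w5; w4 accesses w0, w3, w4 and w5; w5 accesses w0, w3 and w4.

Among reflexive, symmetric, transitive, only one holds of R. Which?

Reflexive: no — w1 is not related to itself.
Symmetric: yes — every pair in R has its reverse in R.
Transitive: no — w0 R w4 and w4 R w3, but not w0 R w3.
Only symmetric holds.

symmetric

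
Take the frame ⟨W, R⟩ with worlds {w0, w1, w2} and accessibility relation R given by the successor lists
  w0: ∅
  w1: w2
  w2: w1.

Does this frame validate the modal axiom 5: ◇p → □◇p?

No

The schema 5 characterises exactly the Euclidean frames.
Euclidean: no — w1 R w2 and w1 R w2, but not w2 R w2.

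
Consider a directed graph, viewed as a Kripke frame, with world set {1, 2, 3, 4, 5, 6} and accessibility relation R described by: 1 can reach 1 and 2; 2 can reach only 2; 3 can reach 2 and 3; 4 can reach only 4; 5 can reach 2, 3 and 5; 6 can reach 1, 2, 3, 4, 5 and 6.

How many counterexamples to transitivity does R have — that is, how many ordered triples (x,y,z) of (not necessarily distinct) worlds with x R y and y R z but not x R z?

0

R is transitive; there are no such tuples.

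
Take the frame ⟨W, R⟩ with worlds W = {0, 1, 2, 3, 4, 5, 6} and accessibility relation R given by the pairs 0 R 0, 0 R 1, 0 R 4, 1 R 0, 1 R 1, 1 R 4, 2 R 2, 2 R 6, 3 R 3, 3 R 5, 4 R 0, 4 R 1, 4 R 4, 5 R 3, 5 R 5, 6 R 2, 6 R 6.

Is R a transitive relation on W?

Yes

Transitive: yes — every two-step R-path is closed by a direct edge.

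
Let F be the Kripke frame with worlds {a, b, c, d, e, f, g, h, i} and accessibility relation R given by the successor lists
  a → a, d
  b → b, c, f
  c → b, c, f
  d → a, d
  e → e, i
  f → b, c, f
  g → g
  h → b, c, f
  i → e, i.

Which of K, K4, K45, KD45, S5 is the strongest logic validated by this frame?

Transitive (axiom 4): yes — every two-step R-path is closed by a direct edge.
Euclidean (axiom 5): yes — any two successors of a common world are R-related.
Serial (axiom D): yes — every world has a successor (e.g. a R a).
Reflexive (axiom T): no — h is not related to itself.
So F validates K, K4, K45, KD45; S5 would additionally require R to be reflexive. The strongest is KD45.

KD45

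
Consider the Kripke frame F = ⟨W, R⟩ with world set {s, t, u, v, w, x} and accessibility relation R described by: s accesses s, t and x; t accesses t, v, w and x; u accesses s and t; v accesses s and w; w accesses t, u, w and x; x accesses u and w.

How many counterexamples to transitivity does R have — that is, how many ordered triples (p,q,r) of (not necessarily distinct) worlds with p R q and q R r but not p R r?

Enumerating: (s,t,v), (s,t,w), (s,x,u), (s,x,w), (t,v,s), (t,w,u), (t,x,u), (u,s,x), (u,t,v), (u,t,w), (u,t,x), (v,s,t), … and 10 more.
Total: 22.

22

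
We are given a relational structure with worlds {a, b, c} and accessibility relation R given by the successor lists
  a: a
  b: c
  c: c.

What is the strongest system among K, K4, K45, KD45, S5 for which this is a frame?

Transitive (axiom 4): yes — every two-step R-path is closed by a direct edge.
Euclidean (axiom 5): yes — any two successors of a common world are R-related.
Serial (axiom D): yes — every world has a successor (e.g. a R a).
Reflexive (axiom T): no — b is not related to itself.
So F validates K, K4, K45, KD45; S5 would additionally require R to be reflexive. The strongest is KD45.

KD45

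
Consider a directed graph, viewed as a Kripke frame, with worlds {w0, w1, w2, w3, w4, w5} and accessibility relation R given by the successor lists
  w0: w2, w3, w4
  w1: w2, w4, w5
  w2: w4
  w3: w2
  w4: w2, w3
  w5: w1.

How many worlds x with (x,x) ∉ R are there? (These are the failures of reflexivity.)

Enumerating: w0, w1, w2, w3, w4, w5.

6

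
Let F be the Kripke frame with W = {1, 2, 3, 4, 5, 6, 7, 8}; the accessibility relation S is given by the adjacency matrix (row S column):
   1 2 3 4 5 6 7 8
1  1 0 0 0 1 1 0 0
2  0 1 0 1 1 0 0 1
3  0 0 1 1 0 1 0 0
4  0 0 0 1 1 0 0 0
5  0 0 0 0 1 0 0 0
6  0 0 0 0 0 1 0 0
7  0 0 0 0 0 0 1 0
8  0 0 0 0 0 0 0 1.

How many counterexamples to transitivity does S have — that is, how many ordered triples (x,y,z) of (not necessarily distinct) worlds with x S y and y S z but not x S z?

Enumerating: (3,4,5).

1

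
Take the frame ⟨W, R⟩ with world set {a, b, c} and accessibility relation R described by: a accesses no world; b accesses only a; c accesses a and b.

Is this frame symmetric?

No

Symmetric: no — b R a but not a R b.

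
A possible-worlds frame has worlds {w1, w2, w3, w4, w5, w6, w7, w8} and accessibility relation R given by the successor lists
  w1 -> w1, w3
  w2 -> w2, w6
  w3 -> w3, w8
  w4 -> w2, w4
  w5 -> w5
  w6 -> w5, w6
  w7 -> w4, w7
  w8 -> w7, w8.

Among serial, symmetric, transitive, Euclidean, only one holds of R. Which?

Serial: yes — every world has a successor (e.g. w1 R w1).
Symmetric: no — w1 R w3 but not w3 R w1.
Transitive: no — w1 R w3 and w3 R w8, but not w1 R w8.
Euclidean: no — w1 R w3 and w1 R w1, but not w3 R w1.
Only serial holds.

serial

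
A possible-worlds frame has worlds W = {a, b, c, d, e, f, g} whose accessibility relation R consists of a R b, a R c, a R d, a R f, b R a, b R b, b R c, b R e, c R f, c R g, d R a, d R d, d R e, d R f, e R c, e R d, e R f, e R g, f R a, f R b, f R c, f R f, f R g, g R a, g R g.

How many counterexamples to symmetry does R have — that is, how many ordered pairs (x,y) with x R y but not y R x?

Enumerating: (a,c), (b,c), (b,e), (c,g), (d,f), (e,c), (e,f), (e,g), (f,b), (f,g), (g,a).

11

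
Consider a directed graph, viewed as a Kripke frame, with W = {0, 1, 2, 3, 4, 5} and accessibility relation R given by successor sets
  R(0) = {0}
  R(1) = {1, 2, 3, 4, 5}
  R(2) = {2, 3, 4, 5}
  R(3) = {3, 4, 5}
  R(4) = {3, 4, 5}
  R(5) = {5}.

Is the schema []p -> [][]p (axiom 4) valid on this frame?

Yes

The schema 4 characterises exactly the transitive frames.
Transitive: yes — every two-step R-path is closed by a direct edge.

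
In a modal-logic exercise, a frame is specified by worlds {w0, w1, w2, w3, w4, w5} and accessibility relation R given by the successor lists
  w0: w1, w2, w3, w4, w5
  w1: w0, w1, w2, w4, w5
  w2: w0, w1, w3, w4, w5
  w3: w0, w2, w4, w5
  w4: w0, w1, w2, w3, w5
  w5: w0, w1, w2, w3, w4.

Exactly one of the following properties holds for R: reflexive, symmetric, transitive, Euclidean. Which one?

symmetric

Reflexive: no — w0 is not related to itself.
Symmetric: yes — every pair in R has its reverse in R.
Transitive: no — w1 R w0 and w0 R w3, but not w1 R w3.
Euclidean: no — w0 R w1 and w0 R w3, but not w1 R w3.
Only symmetric holds.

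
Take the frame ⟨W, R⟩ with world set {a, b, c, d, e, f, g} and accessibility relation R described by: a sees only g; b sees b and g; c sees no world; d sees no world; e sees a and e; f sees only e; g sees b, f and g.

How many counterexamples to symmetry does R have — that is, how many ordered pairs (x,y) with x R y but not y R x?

Enumerating: (a,g), (e,a), (f,e), (g,f).

4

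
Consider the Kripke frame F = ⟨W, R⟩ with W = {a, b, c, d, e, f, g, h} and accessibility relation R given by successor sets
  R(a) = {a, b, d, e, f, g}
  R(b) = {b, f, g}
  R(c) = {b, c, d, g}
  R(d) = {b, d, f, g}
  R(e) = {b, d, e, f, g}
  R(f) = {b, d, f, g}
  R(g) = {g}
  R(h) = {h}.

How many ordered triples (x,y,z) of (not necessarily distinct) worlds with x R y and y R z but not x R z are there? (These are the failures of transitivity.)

3

Enumerating: (b,f,d), (c,b,f), (c,d,f).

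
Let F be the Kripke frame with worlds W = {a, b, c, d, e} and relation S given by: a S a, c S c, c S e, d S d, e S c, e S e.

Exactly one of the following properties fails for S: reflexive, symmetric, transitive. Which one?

reflexive

Reflexive: no — b is not related to itself.
Symmetric: yes — every pair in S has its reverse in S.
Transitive: yes — every two-step S-path is closed by a direct edge.
Only reflexive fails.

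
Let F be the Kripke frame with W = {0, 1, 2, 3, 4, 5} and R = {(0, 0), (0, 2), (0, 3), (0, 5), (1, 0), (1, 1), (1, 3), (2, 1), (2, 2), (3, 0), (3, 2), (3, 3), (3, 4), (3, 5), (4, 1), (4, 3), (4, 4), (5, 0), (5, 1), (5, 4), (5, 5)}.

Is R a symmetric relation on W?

No

Symmetric: no — 0 R 2 but not 2 R 0.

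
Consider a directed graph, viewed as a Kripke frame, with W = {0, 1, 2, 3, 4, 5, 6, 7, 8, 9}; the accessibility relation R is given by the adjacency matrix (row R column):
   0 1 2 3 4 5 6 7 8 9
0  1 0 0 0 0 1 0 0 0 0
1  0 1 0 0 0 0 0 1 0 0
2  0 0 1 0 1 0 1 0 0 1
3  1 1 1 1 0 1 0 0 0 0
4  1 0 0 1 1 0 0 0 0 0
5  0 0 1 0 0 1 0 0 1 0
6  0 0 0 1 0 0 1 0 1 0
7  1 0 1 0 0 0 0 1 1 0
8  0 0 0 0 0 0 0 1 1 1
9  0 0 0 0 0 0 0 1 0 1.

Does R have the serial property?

Yes

Serial: yes — every world has a successor (e.g. 0 R 0).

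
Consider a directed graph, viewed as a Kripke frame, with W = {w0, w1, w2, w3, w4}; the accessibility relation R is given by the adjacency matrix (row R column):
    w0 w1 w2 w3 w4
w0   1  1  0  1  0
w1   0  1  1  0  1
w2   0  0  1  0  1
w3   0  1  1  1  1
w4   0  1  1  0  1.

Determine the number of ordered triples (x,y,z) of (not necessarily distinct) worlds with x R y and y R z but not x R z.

5

Enumerating: (w0,w1,w2), (w0,w1,w4), (w0,w3,w2), (w0,w3,w4), (w2,w4,w1).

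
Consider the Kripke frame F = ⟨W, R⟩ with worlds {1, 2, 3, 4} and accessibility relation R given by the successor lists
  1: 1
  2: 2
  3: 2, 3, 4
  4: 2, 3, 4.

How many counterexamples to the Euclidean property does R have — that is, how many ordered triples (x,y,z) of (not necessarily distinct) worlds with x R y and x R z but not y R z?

Enumerating: (3,2,3), (3,2,4), (4,2,3), (4,2,4).

4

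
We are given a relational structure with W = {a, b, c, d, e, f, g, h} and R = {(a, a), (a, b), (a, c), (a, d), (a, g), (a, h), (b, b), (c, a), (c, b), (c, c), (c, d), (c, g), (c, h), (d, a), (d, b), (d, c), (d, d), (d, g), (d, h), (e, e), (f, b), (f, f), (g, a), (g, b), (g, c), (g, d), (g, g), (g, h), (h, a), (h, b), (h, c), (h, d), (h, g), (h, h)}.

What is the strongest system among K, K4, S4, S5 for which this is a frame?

Transitive (axiom 4): yes — every two-step R-path is closed by a direct edge.
Reflexive (axiom T): yes — every world is R-related to itself.
Euclidean (axiom 5): no — a R b and a R c, but not b R c.
So F validates K, K4, S4; S5 would additionally require R to be Euclidean. The strongest is S4.

S4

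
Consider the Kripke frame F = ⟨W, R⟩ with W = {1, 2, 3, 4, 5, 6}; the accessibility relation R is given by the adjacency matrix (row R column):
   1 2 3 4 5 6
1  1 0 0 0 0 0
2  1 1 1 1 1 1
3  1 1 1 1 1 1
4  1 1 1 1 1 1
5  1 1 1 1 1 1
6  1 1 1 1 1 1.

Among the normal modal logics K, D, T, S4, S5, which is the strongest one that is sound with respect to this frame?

Serial (axiom D): yes — every world has a successor (e.g. 1 R 1).
Reflexive (axiom T): yes — every world is R-related to itself.
Transitive (axiom 4): yes — every two-step R-path is closed by a direct edge.
Euclidean (axiom 5): no — 2 R 1 and 2 R 3, but not 1 R 3.
So F validates K, D, T, S4; S5 would additionally require R to be Euclidean. The strongest is S4.

S4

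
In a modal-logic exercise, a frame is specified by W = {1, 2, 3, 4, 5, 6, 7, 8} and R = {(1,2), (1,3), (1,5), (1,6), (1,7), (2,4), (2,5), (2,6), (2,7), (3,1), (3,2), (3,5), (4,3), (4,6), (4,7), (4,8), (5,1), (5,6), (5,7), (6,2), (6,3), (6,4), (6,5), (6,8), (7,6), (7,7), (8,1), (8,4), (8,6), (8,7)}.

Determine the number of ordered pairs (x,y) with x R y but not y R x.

15

Enumerating: (1,2), (1,6), (1,7), (2,4), (2,5), (2,7), (3,2), (3,5), (4,3), (4,7), (5,7), (6,3), (7,6), (8,1), (8,7).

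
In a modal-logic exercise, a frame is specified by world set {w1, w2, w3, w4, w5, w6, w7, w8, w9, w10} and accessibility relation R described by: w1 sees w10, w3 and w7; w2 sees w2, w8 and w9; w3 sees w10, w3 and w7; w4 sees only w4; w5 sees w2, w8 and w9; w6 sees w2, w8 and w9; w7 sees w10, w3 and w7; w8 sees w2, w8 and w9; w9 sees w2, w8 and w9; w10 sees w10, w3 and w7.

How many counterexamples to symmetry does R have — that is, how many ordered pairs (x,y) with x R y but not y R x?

Enumerating: (w1,w10), (w1,w3), (w1,w7), (w5,w2), (w5,w8), (w5,w9), (w6,w2), (w6,w8), (w6,w9).

9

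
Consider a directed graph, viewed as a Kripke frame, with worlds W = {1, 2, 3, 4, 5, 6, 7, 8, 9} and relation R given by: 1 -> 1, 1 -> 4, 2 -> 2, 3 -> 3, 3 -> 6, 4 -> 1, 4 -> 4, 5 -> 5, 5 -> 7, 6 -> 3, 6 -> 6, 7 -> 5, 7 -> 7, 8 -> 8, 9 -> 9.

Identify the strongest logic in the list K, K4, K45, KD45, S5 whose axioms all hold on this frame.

Transitive (axiom 4): yes — every two-step R-path is closed by a direct edge.
Euclidean (axiom 5): yes — any two successors of a common world are R-related.
Serial (axiom D): yes — every world has a successor (e.g. 1 R 1).
Reflexive (axiom T): yes — every world is R-related to itself.
So F validates K, K4, K45, KD45, S5. The strongest is S5.

S5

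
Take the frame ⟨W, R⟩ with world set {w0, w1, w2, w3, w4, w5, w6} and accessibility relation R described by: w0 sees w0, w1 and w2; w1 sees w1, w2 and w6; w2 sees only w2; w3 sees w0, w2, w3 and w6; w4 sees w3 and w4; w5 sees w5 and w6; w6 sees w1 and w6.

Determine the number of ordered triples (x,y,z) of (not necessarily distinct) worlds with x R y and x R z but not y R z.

Enumerating: (w0,w1,w0), (w0,w2,w0), (w0,w2,w1), (w1,w2,w1), (w1,w2,w6), (w1,w6,w2), (w3,w0,w3), (w3,w0,w6), (w3,w2,w0), (w3,w2,w3), (w3,w2,w6), (w3,w6,w0), (w3,w6,w2), (w3,w6,w3), (w4,w3,w4), (w5,w6,w5).

16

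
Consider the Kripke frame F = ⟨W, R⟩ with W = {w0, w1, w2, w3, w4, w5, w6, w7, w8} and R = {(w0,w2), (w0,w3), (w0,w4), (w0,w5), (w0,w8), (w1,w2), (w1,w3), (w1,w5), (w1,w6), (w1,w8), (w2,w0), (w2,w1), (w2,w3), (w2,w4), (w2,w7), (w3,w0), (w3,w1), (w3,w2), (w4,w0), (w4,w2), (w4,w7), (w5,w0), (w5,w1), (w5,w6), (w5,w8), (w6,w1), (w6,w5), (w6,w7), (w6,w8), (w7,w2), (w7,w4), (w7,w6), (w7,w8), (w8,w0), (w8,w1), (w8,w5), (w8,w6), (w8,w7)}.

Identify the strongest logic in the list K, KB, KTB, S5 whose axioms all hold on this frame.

Symmetric (axiom B): yes — every pair in R has its reverse in R.
Reflexive (axiom T): no — w0 is not related to itself.
Euclidean (axiom 5): no — w0 R w2 and w0 R w5, but not w2 R w5.
So F validates K, KB; KTB would additionally require R to be reflexive. The strongest is KB.

KB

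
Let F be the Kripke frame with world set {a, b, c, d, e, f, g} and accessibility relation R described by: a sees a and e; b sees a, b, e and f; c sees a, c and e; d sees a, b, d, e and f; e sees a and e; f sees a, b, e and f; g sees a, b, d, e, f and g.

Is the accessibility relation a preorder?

Reflexive: yes — every world is R-related to itself.
Transitive: yes — every two-step R-path is closed by a direct edge.
So R is a preorder.

Yes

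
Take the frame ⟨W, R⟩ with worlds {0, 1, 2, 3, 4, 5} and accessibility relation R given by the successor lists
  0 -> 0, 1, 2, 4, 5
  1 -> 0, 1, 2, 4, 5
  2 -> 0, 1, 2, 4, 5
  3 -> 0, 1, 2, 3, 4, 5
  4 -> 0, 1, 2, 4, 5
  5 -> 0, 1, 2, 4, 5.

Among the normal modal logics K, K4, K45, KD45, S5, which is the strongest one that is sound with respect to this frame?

K4

Transitive (axiom 4): yes — every two-step R-path is closed by a direct edge.
Euclidean (axiom 5): no — 3 R 0 and 3 R 3, but not 0 R 3.
Serial (axiom D): yes — every world has a successor (e.g. 0 R 0).
Reflexive (axiom T): yes — every world is R-related to itself.
So F validates K, K4; K45 would additionally require R to be Euclidean. The strongest is K4.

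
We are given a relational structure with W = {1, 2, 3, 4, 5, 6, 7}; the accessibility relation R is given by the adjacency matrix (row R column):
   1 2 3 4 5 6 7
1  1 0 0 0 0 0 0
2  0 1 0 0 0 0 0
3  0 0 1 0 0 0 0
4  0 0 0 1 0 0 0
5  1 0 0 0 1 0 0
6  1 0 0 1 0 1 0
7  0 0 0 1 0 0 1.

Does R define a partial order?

Yes

Reflexive: yes — every world is R-related to itself.
Transitive: yes — every two-step R-path is closed by a direct edge.
Antisymmetric: yes — no distinct pair is related both ways.
So R is a partial order.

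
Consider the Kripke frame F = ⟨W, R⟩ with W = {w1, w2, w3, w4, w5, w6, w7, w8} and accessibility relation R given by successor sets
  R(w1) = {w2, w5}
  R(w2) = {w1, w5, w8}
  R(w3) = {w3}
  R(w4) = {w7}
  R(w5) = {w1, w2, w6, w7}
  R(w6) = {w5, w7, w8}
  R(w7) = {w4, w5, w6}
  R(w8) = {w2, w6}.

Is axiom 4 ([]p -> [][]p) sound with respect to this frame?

No

By correspondence theory, 4 is valid on a frame iff R is transitive.
Transitive: no — w1 R w2 and w2 R w8, but not w1 R w8.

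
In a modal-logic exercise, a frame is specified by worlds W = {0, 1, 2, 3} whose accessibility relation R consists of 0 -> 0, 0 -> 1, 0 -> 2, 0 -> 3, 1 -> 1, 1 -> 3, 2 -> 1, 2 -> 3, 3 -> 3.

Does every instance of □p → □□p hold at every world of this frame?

By correspondence theory, 4 is valid on a frame iff R is transitive.
Transitive: yes — every two-step R-path is closed by a direct edge.

Yes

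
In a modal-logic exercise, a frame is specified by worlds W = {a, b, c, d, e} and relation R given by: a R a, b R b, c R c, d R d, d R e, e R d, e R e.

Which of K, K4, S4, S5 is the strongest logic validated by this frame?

S5

Transitive (axiom 4): yes — every two-step R-path is closed by a direct edge.
Reflexive (axiom T): yes — every world is R-related to itself.
Euclidean (axiom 5): yes — any two successors of a common world are R-related.
So F validates K, K4, S4, S5. The strongest is S5.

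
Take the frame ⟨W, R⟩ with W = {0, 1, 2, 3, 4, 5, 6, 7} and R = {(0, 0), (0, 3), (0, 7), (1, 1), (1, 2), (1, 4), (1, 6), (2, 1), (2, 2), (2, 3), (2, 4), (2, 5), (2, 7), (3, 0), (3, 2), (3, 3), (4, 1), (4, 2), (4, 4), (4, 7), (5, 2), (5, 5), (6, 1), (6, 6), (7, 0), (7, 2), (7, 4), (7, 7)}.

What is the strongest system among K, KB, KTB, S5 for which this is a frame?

KTB

Symmetric (axiom B): yes — every pair in R has its reverse in R.
Reflexive (axiom T): yes — every world is R-related to itself.
Euclidean (axiom 5): no — 0 R 3 and 0 R 7, but not 3 R 7.
So F validates K, KB, KTB; S5 would additionally require R to be Euclidean. The strongest is KTB.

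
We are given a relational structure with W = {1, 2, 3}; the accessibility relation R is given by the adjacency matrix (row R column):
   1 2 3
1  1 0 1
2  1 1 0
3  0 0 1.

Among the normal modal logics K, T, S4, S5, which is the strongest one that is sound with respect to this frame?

Reflexive (axiom T): yes — every world is R-related to itself.
Transitive (axiom 4): no — 2 R 1 and 1 R 3, but not 2 R 3.
Euclidean (axiom 5): no — 1 R 3 and 1 R 1, but not 3 R 1.
So F validates K, T; S4 would additionally require R to be transitive. The strongest is T.

T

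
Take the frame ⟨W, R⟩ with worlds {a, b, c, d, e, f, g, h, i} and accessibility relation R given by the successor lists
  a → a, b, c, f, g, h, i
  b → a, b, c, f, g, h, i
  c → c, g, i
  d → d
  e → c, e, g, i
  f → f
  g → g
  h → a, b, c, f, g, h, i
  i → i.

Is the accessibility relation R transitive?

Transitive: yes — every two-step R-path is closed by a direct edge.

Yes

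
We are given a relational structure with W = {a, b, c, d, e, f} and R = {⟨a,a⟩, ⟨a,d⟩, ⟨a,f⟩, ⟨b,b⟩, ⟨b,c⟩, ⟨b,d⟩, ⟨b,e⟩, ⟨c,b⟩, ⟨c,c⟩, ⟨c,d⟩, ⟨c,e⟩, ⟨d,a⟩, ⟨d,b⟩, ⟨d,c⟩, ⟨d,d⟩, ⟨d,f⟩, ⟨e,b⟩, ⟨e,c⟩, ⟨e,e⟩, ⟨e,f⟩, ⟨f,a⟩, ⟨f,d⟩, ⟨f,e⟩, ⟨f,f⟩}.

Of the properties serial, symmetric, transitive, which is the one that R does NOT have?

Serial: yes — every world has a successor (e.g. a R a).
Symmetric: yes — every pair in R has its reverse in R.
Transitive: no — a R d and d R b, but not a R b.
Only transitive fails.

transitive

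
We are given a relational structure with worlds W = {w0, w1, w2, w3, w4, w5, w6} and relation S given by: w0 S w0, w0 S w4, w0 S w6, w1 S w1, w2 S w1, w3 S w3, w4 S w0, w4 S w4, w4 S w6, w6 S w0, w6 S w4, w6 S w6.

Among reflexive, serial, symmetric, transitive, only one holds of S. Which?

Reflexive: no — w2 is not related to itself.
Serial: no — w5 has no S-successor.
Symmetric: no — w2 S w1 but not w1 S w2.
Transitive: yes — every two-step S-path is closed by a direct edge.
Only transitive holds.

transitive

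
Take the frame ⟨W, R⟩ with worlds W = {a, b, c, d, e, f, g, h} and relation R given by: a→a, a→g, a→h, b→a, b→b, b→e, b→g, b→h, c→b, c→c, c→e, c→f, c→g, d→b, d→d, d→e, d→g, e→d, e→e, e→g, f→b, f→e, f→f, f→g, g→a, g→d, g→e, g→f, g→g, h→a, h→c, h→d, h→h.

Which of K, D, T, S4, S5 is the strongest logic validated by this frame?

Serial (axiom D): yes — every world has a successor (e.g. a R a).
Reflexive (axiom T): yes — every world is R-related to itself.
Transitive (axiom 4): no — a R g and g R d, but not a R d.
Euclidean (axiom 5): no — a R g and a R h, but not g R h.
So F validates K, D, T; S4 would additionally require R to be transitive. The strongest is T.

T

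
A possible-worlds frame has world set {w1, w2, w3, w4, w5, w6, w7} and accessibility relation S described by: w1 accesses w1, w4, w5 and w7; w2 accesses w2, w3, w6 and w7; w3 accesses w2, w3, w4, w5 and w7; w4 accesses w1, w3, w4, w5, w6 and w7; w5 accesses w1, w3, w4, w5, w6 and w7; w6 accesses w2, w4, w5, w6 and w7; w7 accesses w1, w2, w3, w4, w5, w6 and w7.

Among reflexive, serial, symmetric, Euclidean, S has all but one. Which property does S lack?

Reflexive: yes — every world is S-related to itself.
Serial: yes — every world has a successor (e.g. w1 S w1).
Symmetric: yes — every pair in S has its reverse in S.
Euclidean: no — w2 S w3 and w2 S w6, but not w3 S w6.
Only Euclidean fails.

Euclidean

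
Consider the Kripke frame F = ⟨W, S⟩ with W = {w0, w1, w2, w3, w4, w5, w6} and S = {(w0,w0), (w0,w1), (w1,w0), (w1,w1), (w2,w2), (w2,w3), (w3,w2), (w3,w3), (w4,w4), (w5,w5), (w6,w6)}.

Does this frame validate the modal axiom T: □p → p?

Yes

By correspondence theory, T is valid on a frame iff S is reflexive.
Reflexive: yes — every world is S-related to itself.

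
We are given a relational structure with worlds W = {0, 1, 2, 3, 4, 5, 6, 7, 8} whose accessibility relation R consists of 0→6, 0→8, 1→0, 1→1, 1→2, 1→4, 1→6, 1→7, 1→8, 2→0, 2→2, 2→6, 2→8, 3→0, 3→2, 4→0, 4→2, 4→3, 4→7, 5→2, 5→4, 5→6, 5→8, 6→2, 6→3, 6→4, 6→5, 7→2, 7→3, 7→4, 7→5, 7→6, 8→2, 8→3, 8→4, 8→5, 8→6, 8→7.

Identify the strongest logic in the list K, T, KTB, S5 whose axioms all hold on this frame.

Reflexive (axiom T): no — 0 is not related to itself.
Symmetric (axiom B): no — 0 R 6 but not 6 R 0.
Euclidean (axiom 5): no — 0 R 6 and 0 R 8, but not 6 R 8.
So F validates K; T would additionally require R to be reflexive. The strongest is K.

K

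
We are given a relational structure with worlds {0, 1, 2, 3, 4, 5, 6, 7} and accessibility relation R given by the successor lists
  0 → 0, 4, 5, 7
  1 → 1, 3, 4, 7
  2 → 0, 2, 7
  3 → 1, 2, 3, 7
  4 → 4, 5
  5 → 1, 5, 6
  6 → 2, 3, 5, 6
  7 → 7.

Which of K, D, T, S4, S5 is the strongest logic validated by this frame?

T

Serial (axiom D): yes — every world has a successor (e.g. 0 R 0).
Reflexive (axiom T): yes — every world is R-related to itself.
Transitive (axiom 4): no — 0 R 5 and 5 R 1, but not 0 R 1.
Euclidean (axiom 5): no — 0 R 4 and 0 R 7, but not 4 R 7.
So F validates K, D, T; S4 would additionally require R to be transitive. The strongest is T.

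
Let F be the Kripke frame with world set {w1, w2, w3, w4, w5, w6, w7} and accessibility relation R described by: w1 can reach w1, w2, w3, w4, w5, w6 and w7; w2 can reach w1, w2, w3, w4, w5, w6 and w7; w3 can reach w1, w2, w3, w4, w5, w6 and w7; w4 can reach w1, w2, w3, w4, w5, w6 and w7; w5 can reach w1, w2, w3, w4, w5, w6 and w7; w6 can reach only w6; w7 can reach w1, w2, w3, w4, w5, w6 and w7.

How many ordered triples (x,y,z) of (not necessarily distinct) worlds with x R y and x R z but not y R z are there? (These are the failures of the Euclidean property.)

36

Enumerating: (w1,w6,w1), (w1,w6,w2), (w1,w6,w3), (w1,w6,w4), (w1,w6,w5), (w1,w6,w7), (w2,w6,w1), (w2,w6,w2), (w2,w6,w3), (w2,w6,w4), (w2,w6,w5), (w2,w6,w7), … and 24 more.
Total: 36.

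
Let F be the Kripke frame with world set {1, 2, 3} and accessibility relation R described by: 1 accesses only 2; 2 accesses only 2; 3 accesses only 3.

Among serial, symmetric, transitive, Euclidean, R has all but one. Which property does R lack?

Serial: yes — every world has a successor (e.g. 1 R 2).
Symmetric: no — 1 R 2 but not 2 R 1.
Transitive: yes — every two-step R-path is closed by a direct edge.
Euclidean: yes — any two successors of a common world are R-related.
Only symmetric fails.

symmetric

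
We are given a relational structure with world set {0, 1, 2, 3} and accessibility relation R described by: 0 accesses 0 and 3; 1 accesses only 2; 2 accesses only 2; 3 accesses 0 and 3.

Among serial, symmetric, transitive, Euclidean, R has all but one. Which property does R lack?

Serial: yes — every world has a successor (e.g. 0 R 0).
Symmetric: no — 1 R 2 but not 2 R 1.
Transitive: yes — every two-step R-path is closed by a direct edge.
Euclidean: yes — any two successors of a common world are R-related.
Only symmetric fails.

symmetric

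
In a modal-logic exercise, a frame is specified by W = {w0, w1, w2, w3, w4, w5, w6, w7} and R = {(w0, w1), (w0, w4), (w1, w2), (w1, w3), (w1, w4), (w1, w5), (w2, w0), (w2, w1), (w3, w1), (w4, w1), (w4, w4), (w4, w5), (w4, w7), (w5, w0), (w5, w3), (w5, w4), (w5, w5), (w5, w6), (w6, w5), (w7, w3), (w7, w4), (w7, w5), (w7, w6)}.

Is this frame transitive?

No

Transitive: no — w0 R w1 and w1 R w2, but not w0 R w2.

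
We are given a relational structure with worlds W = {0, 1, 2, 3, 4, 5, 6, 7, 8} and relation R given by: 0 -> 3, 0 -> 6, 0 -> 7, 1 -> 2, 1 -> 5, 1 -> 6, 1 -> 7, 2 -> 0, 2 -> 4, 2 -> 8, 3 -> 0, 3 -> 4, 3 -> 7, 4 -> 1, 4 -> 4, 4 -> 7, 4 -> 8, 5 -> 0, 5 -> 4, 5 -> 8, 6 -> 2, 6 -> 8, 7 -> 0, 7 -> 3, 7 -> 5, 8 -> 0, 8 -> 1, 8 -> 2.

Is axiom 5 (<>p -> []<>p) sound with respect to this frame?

The schema 5 characterises exactly the Euclidean frames.
Euclidean: no — 0 R 3 and 0 R 6, but not 3 R 6.

No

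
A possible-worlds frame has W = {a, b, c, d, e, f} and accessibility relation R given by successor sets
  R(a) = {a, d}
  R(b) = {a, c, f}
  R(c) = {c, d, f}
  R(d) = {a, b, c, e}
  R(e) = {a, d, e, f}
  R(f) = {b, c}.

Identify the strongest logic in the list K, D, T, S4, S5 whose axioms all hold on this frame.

D

Serial (axiom D): yes — every world has a successor (e.g. a R a).
Reflexive (axiom T): no — b is not related to itself.
Transitive (axiom 4): no — a R d and d R b, but not a R b.
Euclidean (axiom 5): no — b R a and b R c, but not a R c.
So F validates K, D; T would additionally require R to be reflexive. The strongest is D.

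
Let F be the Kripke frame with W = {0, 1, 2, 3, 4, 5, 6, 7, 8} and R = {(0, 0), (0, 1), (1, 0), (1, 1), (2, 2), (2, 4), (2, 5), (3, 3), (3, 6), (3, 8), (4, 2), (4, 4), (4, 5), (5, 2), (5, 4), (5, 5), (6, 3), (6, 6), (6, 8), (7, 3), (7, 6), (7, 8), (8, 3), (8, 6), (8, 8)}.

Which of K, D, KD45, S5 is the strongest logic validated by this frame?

KD45

Serial (axiom D): yes — every world has a successor (e.g. 0 R 0).
Euclidean (axiom 5): yes — any two successors of a common world are R-related.
Transitive (axiom 4): yes — every two-step R-path is closed by a direct edge.
Reflexive (axiom T): no — 7 is not related to itself.
So F validates K, D, KD45; S5 would additionally require R to be reflexive. The strongest is KD45.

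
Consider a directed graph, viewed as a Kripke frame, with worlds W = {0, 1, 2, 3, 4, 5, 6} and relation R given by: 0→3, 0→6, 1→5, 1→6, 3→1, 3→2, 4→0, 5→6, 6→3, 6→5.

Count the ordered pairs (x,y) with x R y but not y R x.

Enumerating: (0,3), (0,6), (1,5), (1,6), (3,1), (3,2), (4,0), (6,3).

8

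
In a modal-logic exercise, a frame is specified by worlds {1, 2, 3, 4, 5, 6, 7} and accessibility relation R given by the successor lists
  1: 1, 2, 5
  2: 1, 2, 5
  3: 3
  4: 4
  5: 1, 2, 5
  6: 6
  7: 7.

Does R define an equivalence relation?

Reflexive: yes — every world is R-related to itself.
Symmetric: yes — every pair in R has its reverse in R.
Transitive: yes — every two-step R-path is closed by a direct edge.
So R is an equivalence relation.

Yes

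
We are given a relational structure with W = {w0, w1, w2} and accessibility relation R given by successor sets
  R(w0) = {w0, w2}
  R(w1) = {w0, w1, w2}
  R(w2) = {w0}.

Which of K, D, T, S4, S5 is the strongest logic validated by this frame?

Serial (axiom D): yes — every world has a successor (e.g. w0 R w0).
Reflexive (axiom T): no — w2 is not related to itself.
Transitive (axiom 4): no — w2 R w0 and w0 R w2, but not w2 R w2.
Euclidean (axiom 5): no — w0 R w2 and w0 R w2, but not w2 R w2.
So F validates K, D; T would additionally require R to be reflexive. The strongest is D.

D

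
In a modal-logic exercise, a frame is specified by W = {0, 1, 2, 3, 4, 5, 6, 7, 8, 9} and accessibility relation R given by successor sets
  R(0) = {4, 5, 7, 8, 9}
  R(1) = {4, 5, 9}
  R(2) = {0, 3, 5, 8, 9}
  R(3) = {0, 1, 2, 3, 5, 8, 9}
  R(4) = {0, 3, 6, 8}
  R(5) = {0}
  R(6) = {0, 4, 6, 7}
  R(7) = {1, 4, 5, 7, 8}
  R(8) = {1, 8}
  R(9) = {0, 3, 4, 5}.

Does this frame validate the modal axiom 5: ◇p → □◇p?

No

By correspondence theory, 5 is valid on a frame iff R is Euclidean.
Euclidean: no — 0 R 4 and 0 R 5, but not 4 R 5.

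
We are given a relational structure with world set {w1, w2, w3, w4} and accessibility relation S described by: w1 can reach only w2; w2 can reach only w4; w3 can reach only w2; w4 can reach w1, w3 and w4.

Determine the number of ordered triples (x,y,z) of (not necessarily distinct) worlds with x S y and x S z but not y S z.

Enumerating: (w1,w2,w2), (w3,w2,w2), (w4,w1,w1), (w4,w1,w3), (w4,w1,w4), (w4,w3,w1), (w4,w3,w3), (w4,w3,w4).

8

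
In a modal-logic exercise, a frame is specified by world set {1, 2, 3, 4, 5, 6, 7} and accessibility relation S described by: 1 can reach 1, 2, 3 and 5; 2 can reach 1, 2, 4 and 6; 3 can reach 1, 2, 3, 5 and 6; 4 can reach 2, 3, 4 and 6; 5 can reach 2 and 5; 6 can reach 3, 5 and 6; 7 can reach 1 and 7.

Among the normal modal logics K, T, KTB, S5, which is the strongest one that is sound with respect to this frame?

Reflexive (axiom T): yes — every world is S-related to itself.
Symmetric (axiom B): no — 1 S 5 but not 5 S 1.
Euclidean (axiom 5): no — 1 S 2 and 1 S 3, but not 2 S 3.
So F validates K, T; KTB would additionally require S to be symmetric. The strongest is T.

T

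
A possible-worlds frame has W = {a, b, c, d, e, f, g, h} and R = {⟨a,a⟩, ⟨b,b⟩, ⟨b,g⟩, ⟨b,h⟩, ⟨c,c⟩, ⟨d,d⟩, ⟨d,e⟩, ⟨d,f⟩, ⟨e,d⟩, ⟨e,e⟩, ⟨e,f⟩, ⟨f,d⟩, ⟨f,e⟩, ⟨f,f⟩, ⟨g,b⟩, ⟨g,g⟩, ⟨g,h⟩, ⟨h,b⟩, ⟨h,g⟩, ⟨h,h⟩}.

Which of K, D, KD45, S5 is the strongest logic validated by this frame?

S5

Serial (axiom D): yes — every world has a successor (e.g. a R a).
Euclidean (axiom 5): yes — any two successors of a common world are R-related.
Transitive (axiom 4): yes — every two-step R-path is closed by a direct edge.
Reflexive (axiom T): yes — every world is R-related to itself.
So F validates K, D, KD45, S5. The strongest is S5.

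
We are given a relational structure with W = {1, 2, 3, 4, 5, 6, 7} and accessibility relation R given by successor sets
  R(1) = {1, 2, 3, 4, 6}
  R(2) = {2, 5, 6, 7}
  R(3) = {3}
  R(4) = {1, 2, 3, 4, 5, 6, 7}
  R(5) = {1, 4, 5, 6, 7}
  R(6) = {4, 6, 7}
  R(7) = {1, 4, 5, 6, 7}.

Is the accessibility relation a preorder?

Reflexive: yes — every world is R-related to itself.
Transitive: no — 1 R 2 and 2 R 5, but not 1 R 5.
So R is not a preorder.

No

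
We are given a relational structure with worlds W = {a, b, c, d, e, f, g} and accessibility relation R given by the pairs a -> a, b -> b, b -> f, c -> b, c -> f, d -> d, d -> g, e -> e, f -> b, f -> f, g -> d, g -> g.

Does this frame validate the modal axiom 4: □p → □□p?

Axiom 4 corresponds to the accessibility relation being transitive.
Transitive: yes — every two-step R-path is closed by a direct edge.

Yes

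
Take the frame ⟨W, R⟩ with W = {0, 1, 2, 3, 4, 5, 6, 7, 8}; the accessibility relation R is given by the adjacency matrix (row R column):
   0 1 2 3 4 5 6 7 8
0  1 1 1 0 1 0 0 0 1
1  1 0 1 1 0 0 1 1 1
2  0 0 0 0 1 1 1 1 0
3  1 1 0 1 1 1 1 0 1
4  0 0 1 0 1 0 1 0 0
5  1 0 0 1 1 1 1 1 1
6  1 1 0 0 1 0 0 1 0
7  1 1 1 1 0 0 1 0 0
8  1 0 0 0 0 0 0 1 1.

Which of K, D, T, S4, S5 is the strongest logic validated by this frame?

Serial (axiom D): yes — every world has a successor (e.g. 0 R 0).
Reflexive (axiom T): no — 1 is not related to itself.
Transitive (axiom 4): no — 0 R 1 and 1 R 3, but not 0 R 3.
Euclidean (axiom 5): no — 0 R 1 and 0 R 4, but not 1 R 4.
So F validates K, D; T would additionally require R to be reflexive. The strongest is D.

D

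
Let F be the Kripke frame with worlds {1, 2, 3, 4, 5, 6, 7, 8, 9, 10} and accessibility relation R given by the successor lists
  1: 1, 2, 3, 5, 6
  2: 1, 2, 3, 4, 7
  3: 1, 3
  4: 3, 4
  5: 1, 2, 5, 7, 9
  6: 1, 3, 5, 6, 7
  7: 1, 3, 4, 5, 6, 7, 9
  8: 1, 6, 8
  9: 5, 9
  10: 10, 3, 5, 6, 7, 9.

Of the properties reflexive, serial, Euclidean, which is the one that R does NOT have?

Reflexive: yes — every world is R-related to itself.
Serial: yes — every world has a successor (e.g. 1 R 1).
Euclidean: no — 1 R 2 and 1 R 5, but not 2 R 5.
Only Euclidean fails.

Euclidean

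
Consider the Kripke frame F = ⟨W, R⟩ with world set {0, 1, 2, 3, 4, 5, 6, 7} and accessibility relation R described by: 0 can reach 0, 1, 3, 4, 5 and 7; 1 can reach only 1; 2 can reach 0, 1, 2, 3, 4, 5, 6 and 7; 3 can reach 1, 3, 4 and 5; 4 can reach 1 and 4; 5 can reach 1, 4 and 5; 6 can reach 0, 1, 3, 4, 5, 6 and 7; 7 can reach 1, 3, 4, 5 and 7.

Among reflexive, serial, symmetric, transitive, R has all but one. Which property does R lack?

symmetric

Reflexive: yes — every world is R-related to itself.
Serial: yes — every world has a successor (e.g. 0 R 0).
Symmetric: no — 0 R 1 but not 1 R 0.
Transitive: yes — every two-step R-path is closed by a direct edge.
Only symmetric fails.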